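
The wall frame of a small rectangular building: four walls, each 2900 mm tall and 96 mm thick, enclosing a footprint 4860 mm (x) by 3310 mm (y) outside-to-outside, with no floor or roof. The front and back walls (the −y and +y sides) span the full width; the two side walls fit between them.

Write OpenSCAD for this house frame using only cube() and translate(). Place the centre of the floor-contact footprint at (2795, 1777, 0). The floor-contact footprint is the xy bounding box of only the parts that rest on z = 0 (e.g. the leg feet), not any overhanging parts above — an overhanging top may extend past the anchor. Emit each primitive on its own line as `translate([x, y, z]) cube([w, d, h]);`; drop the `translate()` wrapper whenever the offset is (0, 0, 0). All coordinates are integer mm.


translate([365, 122, 0]) cube([4860, 96, 2900]);
translate([365, 3336, 0]) cube([4860, 96, 2900]);
translate([365, 218, 0]) cube([96, 3118, 2900]);
translate([5129, 218, 0]) cube([96, 3118, 2900]);


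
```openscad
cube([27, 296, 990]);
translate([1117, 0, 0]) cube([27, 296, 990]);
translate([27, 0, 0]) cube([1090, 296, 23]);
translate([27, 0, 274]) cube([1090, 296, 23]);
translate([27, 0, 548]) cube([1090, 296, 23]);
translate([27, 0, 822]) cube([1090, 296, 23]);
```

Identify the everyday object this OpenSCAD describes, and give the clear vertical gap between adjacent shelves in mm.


A bookshelf. The clear shelf gap is 251 mm.

Two tall side panels with 4 horizontal boards between them — a bookshelf. The first two shelf undersides are at z = 0 and z = 274; with shelf thickness 23, the clear gap is 274 − 0 − 23 = 251 mm.


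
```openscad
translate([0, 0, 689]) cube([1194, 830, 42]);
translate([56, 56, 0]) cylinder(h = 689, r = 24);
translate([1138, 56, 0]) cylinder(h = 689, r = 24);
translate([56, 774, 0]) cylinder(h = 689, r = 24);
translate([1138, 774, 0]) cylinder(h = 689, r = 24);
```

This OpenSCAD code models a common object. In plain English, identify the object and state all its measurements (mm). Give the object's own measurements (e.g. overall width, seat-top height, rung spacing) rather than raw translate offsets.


A table: top 1194 mm (x) × 830 mm (y), 42 mm thick, upper face at z = 731 mm, on four round legs of 48 mm diameter, each leg's bounding box inset 32 mm from the nearest pair of top edges from z = 0 to the bottom of the top.


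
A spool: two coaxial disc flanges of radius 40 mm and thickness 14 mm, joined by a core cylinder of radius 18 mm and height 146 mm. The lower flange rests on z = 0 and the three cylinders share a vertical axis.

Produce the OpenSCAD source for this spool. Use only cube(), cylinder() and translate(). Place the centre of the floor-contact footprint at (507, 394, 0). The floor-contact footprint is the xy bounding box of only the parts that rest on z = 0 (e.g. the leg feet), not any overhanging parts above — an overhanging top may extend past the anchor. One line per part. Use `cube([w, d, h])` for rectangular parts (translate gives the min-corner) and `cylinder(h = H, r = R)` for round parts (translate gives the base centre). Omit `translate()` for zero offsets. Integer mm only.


translate([507, 394, 0]) cylinder(h = 14, r = 40);
translate([507, 394, 14]) cylinder(h = 146, r = 18);
translate([507, 394, 160]) cylinder(h = 14, r = 40);


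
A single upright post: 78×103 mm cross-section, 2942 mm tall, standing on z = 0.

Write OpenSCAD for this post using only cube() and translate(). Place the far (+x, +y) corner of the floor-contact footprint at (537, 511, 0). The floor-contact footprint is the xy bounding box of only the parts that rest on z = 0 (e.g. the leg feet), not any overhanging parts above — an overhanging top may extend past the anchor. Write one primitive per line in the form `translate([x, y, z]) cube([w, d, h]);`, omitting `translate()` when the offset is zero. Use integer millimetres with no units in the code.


translate([459, 408, 0]) cube([78, 103, 2942]);


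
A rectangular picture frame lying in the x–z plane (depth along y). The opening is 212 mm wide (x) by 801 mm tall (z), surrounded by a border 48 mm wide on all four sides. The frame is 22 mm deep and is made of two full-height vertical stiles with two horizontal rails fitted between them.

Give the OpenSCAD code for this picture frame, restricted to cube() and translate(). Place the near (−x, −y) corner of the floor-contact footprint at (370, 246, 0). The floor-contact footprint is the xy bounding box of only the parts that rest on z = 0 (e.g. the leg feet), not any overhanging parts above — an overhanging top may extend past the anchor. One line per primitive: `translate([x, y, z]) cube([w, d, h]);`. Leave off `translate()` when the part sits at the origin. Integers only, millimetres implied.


translate([370, 246, 0]) cube([48, 22, 897]);
translate([630, 246, 0]) cube([48, 22, 897]);
translate([418, 246, 0]) cube([212, 22, 48]);
translate([418, 246, 849]) cube([212, 22, 48]);


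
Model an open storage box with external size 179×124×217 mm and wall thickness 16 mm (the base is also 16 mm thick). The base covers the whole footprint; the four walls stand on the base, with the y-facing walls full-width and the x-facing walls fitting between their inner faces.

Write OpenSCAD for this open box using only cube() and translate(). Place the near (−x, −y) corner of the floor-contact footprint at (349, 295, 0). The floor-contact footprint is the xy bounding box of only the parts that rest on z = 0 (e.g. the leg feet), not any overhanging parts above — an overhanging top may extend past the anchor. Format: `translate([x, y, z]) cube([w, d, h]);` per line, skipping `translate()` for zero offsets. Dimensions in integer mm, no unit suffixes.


translate([349, 295, 0]) cube([179, 124, 16]);
translate([349, 295, 16]) cube([179, 16, 201]);
translate([349, 403, 16]) cube([179, 16, 201]);
translate([349, 311, 16]) cube([16, 92, 201]);
translate([512, 311, 16]) cube([16, 92, 201]);


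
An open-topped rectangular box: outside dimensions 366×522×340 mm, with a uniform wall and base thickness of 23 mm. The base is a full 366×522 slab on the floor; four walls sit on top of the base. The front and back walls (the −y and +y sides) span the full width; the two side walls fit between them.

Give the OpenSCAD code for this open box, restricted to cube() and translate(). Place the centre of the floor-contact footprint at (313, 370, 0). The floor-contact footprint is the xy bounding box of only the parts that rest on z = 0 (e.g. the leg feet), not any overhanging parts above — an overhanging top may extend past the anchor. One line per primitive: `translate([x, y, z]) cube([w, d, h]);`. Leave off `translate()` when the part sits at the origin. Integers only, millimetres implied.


translate([130, 109, 0]) cube([366, 522, 23]);
translate([130, 109, 23]) cube([366, 23, 317]);
translate([130, 608, 23]) cube([366, 23, 317]);
translate([130, 132, 23]) cube([23, 476, 317]);
translate([473, 132, 23]) cube([23, 476, 317]);


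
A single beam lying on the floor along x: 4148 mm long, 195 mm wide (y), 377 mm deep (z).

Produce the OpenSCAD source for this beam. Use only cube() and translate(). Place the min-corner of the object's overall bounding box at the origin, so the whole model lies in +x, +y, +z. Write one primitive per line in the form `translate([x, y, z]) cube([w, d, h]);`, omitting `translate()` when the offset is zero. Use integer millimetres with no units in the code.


cube([4148, 195, 377]);


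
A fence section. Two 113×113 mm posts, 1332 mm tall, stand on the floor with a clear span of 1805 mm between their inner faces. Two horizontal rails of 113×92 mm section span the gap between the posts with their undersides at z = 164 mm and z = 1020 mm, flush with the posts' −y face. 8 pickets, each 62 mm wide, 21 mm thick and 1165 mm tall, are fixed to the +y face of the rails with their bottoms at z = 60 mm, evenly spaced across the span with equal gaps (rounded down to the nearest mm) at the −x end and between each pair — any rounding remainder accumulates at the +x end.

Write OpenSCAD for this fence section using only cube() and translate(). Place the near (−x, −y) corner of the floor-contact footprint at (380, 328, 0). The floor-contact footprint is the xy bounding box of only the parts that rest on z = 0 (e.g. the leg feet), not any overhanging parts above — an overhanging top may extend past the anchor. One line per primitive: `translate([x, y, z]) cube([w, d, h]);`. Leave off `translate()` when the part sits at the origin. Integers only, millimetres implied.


translate([380, 328, 0]) cube([113, 113, 1332]);
translate([2298, 328, 0]) cube([113, 113, 1332]);
translate([493, 328, 164]) cube([1805, 113, 92]);
translate([493, 328, 1020]) cube([1805, 113, 92]);
translate([638, 441, 60]) cube([62, 21, 1165]);
translate([845, 441, 60]) cube([62, 21, 1165]);
translate([1052, 441, 60]) cube([62, 21, 1165]);
translate([1259, 441, 60]) cube([62, 21, 1165]);
translate([1466, 441, 60]) cube([62, 21, 1165]);
translate([1673, 441, 60]) cube([62, 21, 1165]);
translate([1880, 441, 60]) cube([62, 21, 1165]);
translate([2087, 441, 60]) cube([62, 21, 1165]);


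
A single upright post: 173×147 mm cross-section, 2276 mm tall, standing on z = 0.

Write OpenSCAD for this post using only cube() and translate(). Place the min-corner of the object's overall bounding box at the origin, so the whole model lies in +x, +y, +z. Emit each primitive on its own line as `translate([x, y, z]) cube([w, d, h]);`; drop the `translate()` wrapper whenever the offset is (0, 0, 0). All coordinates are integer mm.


cube([173, 147, 2276]);


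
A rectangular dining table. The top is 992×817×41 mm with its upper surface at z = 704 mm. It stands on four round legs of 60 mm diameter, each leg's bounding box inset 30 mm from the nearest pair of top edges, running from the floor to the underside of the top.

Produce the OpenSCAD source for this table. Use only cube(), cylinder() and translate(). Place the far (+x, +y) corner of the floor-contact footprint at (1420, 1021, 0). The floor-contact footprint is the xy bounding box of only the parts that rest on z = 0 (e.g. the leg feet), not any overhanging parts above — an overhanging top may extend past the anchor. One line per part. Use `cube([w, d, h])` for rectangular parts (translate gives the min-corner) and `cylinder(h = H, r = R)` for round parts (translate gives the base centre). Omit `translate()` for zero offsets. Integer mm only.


translate([458, 234, 663]) cube([992, 817, 41]);
translate([518, 294, 0]) cylinder(h = 663, r = 30);
translate([1390, 294, 0]) cylinder(h = 663, r = 30);
translate([518, 991, 0]) cylinder(h = 663, r = 30);
translate([1390, 991, 0]) cylinder(h = 663, r = 30);


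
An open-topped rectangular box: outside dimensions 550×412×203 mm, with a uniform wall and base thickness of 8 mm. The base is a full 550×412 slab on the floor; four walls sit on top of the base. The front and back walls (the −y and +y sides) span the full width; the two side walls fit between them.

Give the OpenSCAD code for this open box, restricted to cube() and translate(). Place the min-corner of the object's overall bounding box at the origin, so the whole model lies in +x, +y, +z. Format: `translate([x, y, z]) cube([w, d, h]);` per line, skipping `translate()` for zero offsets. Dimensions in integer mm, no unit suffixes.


cube([550, 412, 8]);
translate([0, 0, 8]) cube([550, 8, 195]);
translate([0, 404, 8]) cube([550, 8, 195]);
translate([0, 8, 8]) cube([8, 396, 195]);
translate([542, 8, 8]) cube([8, 396, 195]);


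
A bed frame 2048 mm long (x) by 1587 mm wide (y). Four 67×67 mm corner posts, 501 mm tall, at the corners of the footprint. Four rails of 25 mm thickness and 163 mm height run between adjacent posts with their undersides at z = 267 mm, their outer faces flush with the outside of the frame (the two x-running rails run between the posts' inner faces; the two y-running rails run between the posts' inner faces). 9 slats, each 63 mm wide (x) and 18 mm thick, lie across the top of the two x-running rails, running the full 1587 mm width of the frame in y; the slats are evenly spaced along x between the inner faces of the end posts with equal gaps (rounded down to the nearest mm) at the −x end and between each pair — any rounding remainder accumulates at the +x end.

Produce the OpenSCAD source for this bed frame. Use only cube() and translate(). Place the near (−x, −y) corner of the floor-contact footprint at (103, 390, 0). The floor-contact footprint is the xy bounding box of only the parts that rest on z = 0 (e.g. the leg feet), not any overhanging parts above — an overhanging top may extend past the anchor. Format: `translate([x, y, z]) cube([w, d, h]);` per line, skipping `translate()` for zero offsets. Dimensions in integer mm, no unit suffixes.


// slat z = rail_z + rail_h = 267 + 163 = 430
// slat gap = ⌊(1914 − 9·63) / 10⌋ = 134
translate([103, 390, 0]) cube([67, 67, 501]);
translate([103, 1910, 0]) cube([67, 67, 501]);
translate([2084, 390, 0]) cube([67, 67, 501]);
translate([2084, 1910, 0]) cube([67, 67, 501]);
translate([170, 390, 267]) cube([1914, 25, 163]);
translate([170, 1952, 267]) cube([1914, 25, 163]);
translate([103, 457, 267]) cube([25, 1453, 163]);
translate([2126, 457, 267]) cube([25, 1453, 163]);
translate([304, 390, 430]) cube([63, 1587, 18]);
translate([501, 390, 430]) cube([63, 1587, 18]);
translate([698, 390, 430]) cube([63, 1587, 18]);
translate([895, 390, 430]) cube([63, 1587, 18]);
translate([1092, 390, 430]) cube([63, 1587, 18]);
translate([1289, 390, 430]) cube([63, 1587, 18]);
translate([1486, 390, 430]) cube([63, 1587, 18]);
translate([1683, 390, 430]) cube([63, 1587, 18]);
translate([1880, 390, 430]) cube([63, 1587, 18]);


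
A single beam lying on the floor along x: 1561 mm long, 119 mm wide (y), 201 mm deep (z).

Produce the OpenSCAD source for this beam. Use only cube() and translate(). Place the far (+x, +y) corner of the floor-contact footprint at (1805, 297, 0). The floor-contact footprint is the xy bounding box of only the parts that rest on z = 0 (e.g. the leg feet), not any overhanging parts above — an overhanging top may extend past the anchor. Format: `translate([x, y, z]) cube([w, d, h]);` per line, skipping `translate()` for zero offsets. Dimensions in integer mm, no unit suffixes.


translate([244, 178, 0]) cube([1561, 119, 201]);


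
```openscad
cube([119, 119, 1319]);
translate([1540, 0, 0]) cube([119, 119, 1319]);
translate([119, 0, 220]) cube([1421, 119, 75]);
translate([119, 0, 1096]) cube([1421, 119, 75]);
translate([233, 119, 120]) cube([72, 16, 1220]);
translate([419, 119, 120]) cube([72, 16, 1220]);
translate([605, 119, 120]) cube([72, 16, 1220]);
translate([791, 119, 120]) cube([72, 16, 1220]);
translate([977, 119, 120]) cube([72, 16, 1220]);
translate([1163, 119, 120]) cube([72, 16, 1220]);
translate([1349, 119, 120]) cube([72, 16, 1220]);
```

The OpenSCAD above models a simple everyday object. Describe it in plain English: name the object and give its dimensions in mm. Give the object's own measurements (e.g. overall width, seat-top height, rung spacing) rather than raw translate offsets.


A fence section. Two 119×119 mm posts, 1319 mm tall, stand on the floor with a clear span of 1421 mm between their inner faces. Two horizontal rails of 119×75 mm section span the gap between the posts with their undersides at z = 220 mm and z = 1096 mm, flush with the posts' −y face. 7 pickets, each 72 mm wide, 16 mm thick and 1220 mm tall, are fixed to the +y face of the rails with their bottoms at z = 120 mm, spaced across the span with a 114 mm gap after the −x post and between neighbouring pickets, with 119 mm left before the +x post.


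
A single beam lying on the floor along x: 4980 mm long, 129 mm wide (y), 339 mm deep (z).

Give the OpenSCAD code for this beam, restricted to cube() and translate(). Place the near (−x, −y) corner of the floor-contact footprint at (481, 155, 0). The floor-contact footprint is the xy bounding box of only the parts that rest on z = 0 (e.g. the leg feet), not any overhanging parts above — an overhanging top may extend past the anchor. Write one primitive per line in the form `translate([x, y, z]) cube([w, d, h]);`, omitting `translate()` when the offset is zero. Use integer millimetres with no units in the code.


translate([481, 155, 0]) cube([4980, 129, 339]);


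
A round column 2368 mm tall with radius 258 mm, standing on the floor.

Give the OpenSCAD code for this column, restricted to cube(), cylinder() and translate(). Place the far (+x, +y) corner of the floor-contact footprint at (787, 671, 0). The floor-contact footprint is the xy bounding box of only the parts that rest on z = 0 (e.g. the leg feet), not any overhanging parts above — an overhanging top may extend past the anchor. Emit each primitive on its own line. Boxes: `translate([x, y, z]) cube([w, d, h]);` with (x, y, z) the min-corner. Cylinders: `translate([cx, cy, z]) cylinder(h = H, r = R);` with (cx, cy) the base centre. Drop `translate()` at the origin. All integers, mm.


translate([529, 413, 0]) cylinder(h = 2368, r = 258);


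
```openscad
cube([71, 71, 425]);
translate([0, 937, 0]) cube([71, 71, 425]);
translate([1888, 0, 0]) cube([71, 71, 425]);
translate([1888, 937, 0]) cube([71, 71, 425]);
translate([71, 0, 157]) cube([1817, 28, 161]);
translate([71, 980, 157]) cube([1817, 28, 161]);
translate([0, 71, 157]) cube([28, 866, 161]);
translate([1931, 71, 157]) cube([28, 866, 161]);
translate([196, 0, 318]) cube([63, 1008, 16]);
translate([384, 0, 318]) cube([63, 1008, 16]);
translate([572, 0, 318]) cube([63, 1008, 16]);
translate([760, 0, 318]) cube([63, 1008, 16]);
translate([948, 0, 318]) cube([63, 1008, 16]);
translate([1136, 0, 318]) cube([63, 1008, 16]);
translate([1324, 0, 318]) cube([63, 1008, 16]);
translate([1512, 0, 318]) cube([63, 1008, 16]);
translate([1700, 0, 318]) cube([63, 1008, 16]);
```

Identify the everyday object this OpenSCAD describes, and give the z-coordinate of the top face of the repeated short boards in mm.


A bed frame. The slat-top height is 334 mm.

Four posts, four rails, and a row of slats — a bed frame. Slats sit on the rails at z = 157 + 161 = 318; with slat thickness 16, the top is 334 mm.


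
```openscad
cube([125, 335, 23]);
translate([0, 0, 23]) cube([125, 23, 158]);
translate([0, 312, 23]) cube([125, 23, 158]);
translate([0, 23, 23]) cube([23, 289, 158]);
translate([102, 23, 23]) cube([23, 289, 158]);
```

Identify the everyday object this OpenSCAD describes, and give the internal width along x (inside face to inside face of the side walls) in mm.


An open box. The internal width is 79 mm.

A 125×335 base slab with four walls standing on it — an open box. The base is 125 mm wide and the walls are 23 mm thick, so the internal width is 125 − 2 × 23 = 79 mm.


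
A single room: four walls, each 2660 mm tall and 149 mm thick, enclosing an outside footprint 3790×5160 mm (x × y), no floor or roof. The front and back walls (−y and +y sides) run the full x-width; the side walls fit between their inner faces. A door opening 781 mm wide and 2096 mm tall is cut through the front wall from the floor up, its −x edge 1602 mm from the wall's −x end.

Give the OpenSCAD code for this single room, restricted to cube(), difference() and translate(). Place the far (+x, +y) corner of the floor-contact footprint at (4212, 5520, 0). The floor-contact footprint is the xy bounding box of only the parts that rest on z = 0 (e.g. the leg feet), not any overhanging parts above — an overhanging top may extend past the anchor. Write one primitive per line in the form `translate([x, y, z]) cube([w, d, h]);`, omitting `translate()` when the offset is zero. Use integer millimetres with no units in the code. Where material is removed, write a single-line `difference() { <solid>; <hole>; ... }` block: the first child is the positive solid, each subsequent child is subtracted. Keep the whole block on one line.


difference() { translate([422, 360, 0]) cube([3790, 149, 2660]); translate([2024, 360, 0]) cube([781, 149, 2096]); }
translate([422, 5371, 0]) cube([3790, 149, 2660]);
translate([422, 509, 0]) cube([149, 4862, 2660]);
translate([4063, 509, 0]) cube([149, 4862, 2660]);


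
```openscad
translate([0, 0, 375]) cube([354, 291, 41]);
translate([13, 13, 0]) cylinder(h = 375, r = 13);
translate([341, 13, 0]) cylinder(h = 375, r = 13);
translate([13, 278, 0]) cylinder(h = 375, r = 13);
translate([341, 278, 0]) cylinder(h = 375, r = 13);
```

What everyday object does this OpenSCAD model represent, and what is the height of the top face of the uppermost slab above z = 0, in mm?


A stool. The seat height is 416 mm.

A 354×291×41 slab at z = 375 on four corner cylinders — a stool. The seat top is 375 + 41 = 416 mm.


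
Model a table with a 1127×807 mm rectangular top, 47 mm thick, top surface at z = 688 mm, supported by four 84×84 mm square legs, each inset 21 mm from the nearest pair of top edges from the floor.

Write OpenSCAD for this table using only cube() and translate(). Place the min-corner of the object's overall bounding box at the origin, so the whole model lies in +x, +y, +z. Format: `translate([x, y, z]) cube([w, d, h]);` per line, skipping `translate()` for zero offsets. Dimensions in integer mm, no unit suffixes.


// leg_h = 688 - 47 = 641
translate([0, 0, 641]) cube([1127, 807, 47]);
translate([21, 21, 0]) cube([84, 84, 641]);
translate([1022, 21, 0]) cube([84, 84, 641]);
translate([21, 702, 0]) cube([84, 84, 641]);
translate([1022, 702, 0]) cube([84, 84, 641]);


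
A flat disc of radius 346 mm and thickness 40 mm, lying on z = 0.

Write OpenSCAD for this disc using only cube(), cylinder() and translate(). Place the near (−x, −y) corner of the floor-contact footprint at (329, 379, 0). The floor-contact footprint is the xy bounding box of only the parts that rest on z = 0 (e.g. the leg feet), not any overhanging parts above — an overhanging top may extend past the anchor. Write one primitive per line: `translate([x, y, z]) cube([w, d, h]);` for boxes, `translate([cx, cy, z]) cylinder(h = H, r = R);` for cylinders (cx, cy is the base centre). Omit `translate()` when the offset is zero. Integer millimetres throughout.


translate([675, 725, 0]) cylinder(h = 40, r = 346);


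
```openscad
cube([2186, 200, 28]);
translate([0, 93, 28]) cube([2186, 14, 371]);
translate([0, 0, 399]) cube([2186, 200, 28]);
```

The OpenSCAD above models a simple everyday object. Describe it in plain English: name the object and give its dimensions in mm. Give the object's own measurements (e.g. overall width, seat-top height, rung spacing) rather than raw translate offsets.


An I-beam lying along x, 2186 mm long. Overall section height 427 mm. Two flanges 200 mm wide (y) and 28 mm thick, one on the floor and one at the top; a web 14 mm thick runs between them, centred on the flange width.


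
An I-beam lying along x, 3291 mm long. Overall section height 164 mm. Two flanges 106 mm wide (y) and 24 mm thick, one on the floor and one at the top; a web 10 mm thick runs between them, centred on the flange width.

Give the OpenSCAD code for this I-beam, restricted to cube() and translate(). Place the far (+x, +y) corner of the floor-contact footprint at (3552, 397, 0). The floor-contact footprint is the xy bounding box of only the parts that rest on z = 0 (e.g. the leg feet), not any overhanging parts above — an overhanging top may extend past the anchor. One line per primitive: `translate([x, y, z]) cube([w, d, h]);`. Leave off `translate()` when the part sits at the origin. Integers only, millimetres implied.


translate([261, 291, 0]) cube([3291, 106, 24]);
translate([261, 339, 24]) cube([3291, 10, 116]);
translate([261, 291, 140]) cube([3291, 106, 24]);


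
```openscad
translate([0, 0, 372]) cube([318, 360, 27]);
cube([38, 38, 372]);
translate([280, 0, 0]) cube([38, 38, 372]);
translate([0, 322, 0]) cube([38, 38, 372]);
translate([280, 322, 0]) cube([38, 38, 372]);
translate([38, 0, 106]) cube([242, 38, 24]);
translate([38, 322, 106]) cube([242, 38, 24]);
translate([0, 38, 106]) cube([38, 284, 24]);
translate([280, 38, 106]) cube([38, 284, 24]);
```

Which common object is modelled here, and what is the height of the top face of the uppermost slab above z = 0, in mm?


A stool. The seat height is 399 mm.

A 318×360×27 slab at z = 372 on four corner posts — a stool. The seat top is 372 + 27 = 399 mm.


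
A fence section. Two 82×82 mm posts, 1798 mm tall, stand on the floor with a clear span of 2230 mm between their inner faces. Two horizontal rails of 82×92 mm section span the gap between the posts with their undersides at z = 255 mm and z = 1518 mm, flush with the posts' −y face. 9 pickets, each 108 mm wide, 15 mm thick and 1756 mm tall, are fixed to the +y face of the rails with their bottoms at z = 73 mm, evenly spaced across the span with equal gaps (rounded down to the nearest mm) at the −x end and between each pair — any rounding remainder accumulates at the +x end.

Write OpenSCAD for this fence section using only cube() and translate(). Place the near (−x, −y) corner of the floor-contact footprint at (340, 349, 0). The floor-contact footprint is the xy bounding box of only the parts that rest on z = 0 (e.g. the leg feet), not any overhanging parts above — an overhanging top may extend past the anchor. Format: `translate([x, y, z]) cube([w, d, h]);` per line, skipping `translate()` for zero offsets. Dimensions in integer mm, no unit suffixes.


translate([340, 349, 0]) cube([82, 82, 1798]);
translate([2652, 349, 0]) cube([82, 82, 1798]);
translate([422, 349, 255]) cube([2230, 82, 92]);
translate([422, 349, 1518]) cube([2230, 82, 92]);
translate([547, 431, 73]) cube([108, 15, 1756]);
translate([780, 431, 73]) cube([108, 15, 1756]);
translate([1013, 431, 73]) cube([108, 15, 1756]);
translate([1246, 431, 73]) cube([108, 15, 1756]);
translate([1479, 431, 73]) cube([108, 15, 1756]);
translate([1712, 431, 73]) cube([108, 15, 1756]);
translate([1945, 431, 73]) cube([108, 15, 1756]);
translate([2178, 431, 73]) cube([108, 15, 1756]);
translate([2411, 431, 73]) cube([108, 15, 1756]);


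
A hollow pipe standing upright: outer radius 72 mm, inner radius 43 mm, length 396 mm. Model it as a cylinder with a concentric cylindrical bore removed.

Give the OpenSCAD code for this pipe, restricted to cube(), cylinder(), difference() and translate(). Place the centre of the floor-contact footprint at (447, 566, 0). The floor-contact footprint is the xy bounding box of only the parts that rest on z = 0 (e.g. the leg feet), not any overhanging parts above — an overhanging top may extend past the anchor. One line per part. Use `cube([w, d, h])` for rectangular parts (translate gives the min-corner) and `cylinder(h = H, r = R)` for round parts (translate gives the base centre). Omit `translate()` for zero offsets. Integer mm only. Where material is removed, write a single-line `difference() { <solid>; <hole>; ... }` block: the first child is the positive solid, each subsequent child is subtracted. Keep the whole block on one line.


difference() { translate([447, 566, 0]) cylinder(h = 396, r = 72); translate([447, 566, 0]) cylinder(h = 396, r = 43); }


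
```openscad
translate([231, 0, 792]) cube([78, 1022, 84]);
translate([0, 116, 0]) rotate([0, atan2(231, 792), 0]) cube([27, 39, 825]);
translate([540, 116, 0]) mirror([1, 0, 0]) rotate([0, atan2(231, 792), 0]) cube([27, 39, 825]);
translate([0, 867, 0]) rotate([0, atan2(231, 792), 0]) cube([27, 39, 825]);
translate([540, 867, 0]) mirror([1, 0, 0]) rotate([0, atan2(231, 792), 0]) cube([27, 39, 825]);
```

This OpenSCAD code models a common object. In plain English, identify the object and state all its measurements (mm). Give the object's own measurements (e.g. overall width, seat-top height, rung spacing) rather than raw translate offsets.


A sawhorse. A 78×1022×84 mm beam (x, y, z) sits on two A-frame leg pairs. Each pair is two raked legs of 27×39 mm section (39 mm along y) splaying symmetrically in x. Each leg rises 792 mm vertically over 231 mm of horizontal reach and is 825 mm long along its own axis. Every leg's outer bottom edge rests on the floor and its outer top edge meets a bottom edge of the beam — the left legs (tilting toward +x) meet the beam's −x bottom edge, the right legs (their mirror images, tilting toward −x) meet its +x bottom edge — so the leg tops tuck under the beam, the beam's underside is 792 mm above the floor, and the feet are 540 mm apart outside-to-outside with the beam centred between them. The two leg pairs are set in 116 mm from either end of the beam.


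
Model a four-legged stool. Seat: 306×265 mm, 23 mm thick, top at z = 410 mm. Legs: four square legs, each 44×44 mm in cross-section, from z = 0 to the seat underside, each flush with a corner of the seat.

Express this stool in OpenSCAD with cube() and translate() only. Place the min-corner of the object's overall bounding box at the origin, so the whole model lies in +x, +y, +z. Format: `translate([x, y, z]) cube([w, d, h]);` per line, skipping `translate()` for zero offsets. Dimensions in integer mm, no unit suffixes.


translate([0, 0, 387]) cube([306, 265, 23]);
cube([44, 44, 387]);
translate([262, 0, 0]) cube([44, 44, 387]);
translate([0, 221, 0]) cube([44, 44, 387]);
translate([262, 221, 0]) cube([44, 44, 387]);


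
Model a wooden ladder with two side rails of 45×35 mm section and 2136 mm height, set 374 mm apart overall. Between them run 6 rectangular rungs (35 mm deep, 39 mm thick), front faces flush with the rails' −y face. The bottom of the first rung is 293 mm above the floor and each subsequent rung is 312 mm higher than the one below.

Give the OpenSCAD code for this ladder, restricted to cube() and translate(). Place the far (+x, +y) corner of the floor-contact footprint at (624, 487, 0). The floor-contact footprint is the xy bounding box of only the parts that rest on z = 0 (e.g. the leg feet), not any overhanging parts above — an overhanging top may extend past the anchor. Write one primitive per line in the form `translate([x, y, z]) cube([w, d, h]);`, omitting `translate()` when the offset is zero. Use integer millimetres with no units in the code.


translate([250, 452, 0]) cube([45, 35, 2136]);
translate([579, 452, 0]) cube([45, 35, 2136]);
translate([295, 452, 293]) cube([284, 35, 39]);
translate([295, 452, 605]) cube([284, 35, 39]);
translate([295, 452, 917]) cube([284, 35, 39]);
translate([295, 452, 1229]) cube([284, 35, 39]);
translate([295, 452, 1541]) cube([284, 35, 39]);
translate([295, 452, 1853]) cube([284, 35, 39]);


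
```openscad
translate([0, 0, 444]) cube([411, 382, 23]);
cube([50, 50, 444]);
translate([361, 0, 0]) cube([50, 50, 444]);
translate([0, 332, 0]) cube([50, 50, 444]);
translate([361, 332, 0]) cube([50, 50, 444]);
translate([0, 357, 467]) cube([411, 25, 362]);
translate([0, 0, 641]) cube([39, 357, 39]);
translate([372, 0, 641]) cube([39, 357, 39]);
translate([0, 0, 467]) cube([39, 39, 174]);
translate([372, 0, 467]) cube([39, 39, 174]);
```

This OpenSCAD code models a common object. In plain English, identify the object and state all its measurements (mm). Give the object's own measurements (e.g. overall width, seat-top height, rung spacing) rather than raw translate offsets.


A chair. The seat is a 411×382×23 mm slab with its top at z = 467 mm, on four 50×50 mm corner legs (flush with the seat edges, standing on z = 0). A flat backrest 25 mm thick, 362 mm tall, spans the full seat width and rises from the seat top along its +y edge, rear face flush with the rear of the seat. Two armrests of 39×39 mm section run along each side from the seat's front edge to the front of the backrest, top faces 213 mm above the seat top and outer faces flush with the seat's x-edges; a 39×39 mm post under the front of each armrest stands on the seat at the front corner.


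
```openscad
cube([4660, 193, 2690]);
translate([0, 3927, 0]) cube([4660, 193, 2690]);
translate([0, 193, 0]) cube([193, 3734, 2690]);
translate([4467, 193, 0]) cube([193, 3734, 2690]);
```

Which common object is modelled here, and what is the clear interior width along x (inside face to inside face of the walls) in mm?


A house (or room) frame. The interior width is 4274 mm.

Four 2690 mm walls enclosing a rectangle with no floor or roof — a room or house frame. Outside width is 4660 mm and wall thickness is 193 mm, so the interior width is 4660 − 2 × 193 = 4274 mm.


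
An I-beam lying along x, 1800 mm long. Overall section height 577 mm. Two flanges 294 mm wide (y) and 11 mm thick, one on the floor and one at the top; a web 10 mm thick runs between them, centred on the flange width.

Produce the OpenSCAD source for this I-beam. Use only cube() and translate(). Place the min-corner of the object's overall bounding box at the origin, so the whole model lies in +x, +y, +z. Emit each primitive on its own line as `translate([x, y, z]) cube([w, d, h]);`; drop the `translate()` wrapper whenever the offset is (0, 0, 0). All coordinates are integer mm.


cube([1800, 294, 11]);
translate([0, 142, 11]) cube([1800, 10, 555]);
translate([0, 0, 566]) cube([1800, 294, 11]);


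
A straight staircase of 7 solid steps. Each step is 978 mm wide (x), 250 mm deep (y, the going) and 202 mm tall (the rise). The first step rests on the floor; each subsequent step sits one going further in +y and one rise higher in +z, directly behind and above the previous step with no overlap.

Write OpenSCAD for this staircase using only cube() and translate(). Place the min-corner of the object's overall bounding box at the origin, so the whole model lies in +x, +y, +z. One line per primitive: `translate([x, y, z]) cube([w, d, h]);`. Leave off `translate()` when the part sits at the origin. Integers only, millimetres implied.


cube([978, 250, 202]);
translate([0, 250, 202]) cube([978, 250, 202]);
translate([0, 500, 404]) cube([978, 250, 202]);
translate([0, 750, 606]) cube([978, 250, 202]);
translate([0, 1000, 808]) cube([978, 250, 202]);
translate([0, 1250, 1010]) cube([978, 250, 202]);
translate([0, 1500, 1212]) cube([978, 250, 202]);


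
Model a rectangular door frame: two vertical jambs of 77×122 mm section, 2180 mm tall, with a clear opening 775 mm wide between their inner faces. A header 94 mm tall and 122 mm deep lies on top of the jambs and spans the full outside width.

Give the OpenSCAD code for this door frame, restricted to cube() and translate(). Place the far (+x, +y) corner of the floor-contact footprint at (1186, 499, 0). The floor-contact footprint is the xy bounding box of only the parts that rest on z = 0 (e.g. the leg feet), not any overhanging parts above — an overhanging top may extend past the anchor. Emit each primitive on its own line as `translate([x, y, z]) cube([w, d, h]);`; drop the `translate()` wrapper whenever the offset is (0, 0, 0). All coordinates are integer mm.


translate([257, 377, 0]) cube([77, 122, 2180]);
translate([1109, 377, 0]) cube([77, 122, 2180]);
translate([257, 377, 2180]) cube([929, 122, 94]);


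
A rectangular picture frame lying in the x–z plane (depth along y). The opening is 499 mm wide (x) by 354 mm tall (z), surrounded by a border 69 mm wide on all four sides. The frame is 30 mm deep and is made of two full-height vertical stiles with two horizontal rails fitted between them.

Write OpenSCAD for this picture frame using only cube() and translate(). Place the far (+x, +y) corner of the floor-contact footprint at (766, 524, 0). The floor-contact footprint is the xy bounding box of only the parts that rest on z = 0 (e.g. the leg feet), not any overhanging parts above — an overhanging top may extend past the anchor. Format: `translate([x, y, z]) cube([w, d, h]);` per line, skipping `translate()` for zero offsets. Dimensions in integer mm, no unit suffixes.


translate([129, 494, 0]) cube([69, 30, 492]);
translate([697, 494, 0]) cube([69, 30, 492]);
translate([198, 494, 0]) cube([499, 30, 69]);
translate([198, 494, 423]) cube([499, 30, 69]);


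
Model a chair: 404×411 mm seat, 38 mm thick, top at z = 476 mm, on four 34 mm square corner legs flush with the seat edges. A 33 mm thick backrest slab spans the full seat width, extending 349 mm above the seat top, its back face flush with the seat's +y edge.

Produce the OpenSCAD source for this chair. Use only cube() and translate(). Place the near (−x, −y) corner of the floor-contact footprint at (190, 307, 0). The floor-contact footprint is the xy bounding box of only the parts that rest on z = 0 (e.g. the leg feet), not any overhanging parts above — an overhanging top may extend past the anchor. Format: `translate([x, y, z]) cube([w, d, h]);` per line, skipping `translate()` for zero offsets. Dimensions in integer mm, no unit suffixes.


translate([190, 307, 438]) cube([404, 411, 38]);
translate([190, 307, 0]) cube([34, 34, 438]);
translate([560, 307, 0]) cube([34, 34, 438]);
translate([190, 684, 0]) cube([34, 34, 438]);
translate([560, 684, 0]) cube([34, 34, 438]);
translate([190, 685, 476]) cube([404, 33, 349]);


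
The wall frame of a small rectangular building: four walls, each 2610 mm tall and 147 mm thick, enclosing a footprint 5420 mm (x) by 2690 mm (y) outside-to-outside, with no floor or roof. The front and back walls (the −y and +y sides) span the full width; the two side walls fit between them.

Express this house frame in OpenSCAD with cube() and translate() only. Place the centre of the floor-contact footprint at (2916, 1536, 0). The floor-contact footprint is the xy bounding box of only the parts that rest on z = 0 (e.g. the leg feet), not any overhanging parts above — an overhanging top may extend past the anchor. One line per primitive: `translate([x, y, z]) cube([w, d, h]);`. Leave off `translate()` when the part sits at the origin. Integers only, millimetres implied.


translate([206, 191, 0]) cube([5420, 147, 2610]);
translate([206, 2734, 0]) cube([5420, 147, 2610]);
translate([206, 338, 0]) cube([147, 2396, 2610]);
translate([5479, 338, 0]) cube([147, 2396, 2610]);


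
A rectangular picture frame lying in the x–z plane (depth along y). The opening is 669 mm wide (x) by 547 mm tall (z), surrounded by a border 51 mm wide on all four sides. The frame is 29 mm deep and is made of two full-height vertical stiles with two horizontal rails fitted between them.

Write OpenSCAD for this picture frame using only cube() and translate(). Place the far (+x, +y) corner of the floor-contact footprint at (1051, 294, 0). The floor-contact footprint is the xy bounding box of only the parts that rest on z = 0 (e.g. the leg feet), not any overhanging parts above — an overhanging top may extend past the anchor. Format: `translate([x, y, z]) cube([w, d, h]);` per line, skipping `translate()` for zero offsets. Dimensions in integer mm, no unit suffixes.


translate([280, 265, 0]) cube([51, 29, 649]);
translate([1000, 265, 0]) cube([51, 29, 649]);
translate([331, 265, 0]) cube([669, 29, 51]);
translate([331, 265, 598]) cube([669, 29, 51]);


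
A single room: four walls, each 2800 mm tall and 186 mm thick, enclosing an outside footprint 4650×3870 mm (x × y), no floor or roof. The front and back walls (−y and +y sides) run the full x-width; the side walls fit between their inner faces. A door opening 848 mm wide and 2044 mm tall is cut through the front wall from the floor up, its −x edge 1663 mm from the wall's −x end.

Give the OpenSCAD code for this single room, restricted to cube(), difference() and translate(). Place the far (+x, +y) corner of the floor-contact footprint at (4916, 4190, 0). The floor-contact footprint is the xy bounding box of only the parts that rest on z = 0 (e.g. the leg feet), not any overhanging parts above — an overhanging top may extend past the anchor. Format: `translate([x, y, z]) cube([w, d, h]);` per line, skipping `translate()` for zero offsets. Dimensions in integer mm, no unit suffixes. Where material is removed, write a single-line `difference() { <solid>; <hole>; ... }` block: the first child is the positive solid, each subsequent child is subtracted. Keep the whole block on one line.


difference() { translate([266, 320, 0]) cube([4650, 186, 2800]); translate([1929, 320, 0]) cube([848, 186, 2044]); }
translate([266, 4004, 0]) cube([4650, 186, 2800]);
translate([266, 506, 0]) cube([186, 3498, 2800]);
translate([4730, 506, 0]) cube([186, 3498, 2800]);
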